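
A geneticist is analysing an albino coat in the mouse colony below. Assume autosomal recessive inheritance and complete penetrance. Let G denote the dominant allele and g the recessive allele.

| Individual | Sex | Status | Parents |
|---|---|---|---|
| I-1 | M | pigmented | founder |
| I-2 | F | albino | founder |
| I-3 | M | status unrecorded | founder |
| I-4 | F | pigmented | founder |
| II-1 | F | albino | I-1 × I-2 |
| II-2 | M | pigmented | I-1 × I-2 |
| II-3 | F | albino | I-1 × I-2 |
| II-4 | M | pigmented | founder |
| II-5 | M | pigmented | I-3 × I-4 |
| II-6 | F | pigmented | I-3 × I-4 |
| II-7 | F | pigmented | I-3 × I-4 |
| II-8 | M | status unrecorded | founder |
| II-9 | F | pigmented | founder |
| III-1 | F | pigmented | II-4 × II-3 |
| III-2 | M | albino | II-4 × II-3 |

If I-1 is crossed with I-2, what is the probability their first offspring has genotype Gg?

I-1 is pigmented so carries G and passed g to II-1 (gg), so I-1 is Gg.
I-2 is albino, so I-2 is gg.
The cross gives 1/2 Gg : 1/2 gg, so P(offspring has genotype Gg) = 1/2.

1/2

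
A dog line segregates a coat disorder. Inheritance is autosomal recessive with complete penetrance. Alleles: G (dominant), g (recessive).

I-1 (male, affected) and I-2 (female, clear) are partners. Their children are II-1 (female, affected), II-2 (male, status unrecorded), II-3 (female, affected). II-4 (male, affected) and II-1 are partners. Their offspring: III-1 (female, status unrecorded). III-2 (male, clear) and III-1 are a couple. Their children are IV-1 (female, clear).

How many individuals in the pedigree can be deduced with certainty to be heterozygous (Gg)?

2

Obligate heterozygotes: I-2 is clear so carries G and passed g to II-1 (gg), so I-2 is Gg; IV-1 is clear so carries G and received g from III-1 (gg), so IV-1 is Gg.
Every other individual is either homozygous by phenotype or has at least one consistent homozygous assignment, so the count is 2.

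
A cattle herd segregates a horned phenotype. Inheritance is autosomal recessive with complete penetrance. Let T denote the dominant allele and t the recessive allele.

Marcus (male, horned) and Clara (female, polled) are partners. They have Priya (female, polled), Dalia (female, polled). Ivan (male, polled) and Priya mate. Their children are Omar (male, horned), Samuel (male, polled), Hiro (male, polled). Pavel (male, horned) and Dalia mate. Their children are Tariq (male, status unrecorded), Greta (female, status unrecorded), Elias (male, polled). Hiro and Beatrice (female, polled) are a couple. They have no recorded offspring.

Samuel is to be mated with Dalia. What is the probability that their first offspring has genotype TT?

1/3

Ivan is polled so carries T and passed t to Omar (tt), so Ivan is Tt.
Priya is polled so carries T and received t from Marcus (tt), so Priya is Tt.
Samuel is a polled offspring of Ivan (Tt) × Priya (Tt), whose cross gives 1/4 TT : 1/2 Tt : 1/4 tt; conditioning on being polled, Samuel is TT with probability 1/3, Tt with probability 2/3.
Dalia is polled so carries T and received t from Marcus (tt), so Dalia is Tt.
Summing over parental genotype combinations, P(offspring has genotype TT) = 1/3·1/2 + 2/3·1/4 = 1/3.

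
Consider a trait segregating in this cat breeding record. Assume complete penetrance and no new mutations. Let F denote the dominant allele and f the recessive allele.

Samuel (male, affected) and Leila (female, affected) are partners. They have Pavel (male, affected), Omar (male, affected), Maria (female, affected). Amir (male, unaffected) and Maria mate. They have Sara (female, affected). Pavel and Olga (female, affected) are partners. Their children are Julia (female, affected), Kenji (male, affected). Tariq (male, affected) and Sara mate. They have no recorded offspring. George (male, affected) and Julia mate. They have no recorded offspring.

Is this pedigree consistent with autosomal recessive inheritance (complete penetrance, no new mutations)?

Yes

A consistent assignment under autosomal recessive exists: Samuel ff, Leila ff, Pavel ff, Omar ff, Maria ff, Amir Ff, Olga ff, Sara ff, Tariq ff, Julia ff, Kenji ff, George ff.
In this assignment every recorded phenotype matches its genotype and every non-founder's genotype is obtainable from its parents' genotypes, so the pedigree is consistent.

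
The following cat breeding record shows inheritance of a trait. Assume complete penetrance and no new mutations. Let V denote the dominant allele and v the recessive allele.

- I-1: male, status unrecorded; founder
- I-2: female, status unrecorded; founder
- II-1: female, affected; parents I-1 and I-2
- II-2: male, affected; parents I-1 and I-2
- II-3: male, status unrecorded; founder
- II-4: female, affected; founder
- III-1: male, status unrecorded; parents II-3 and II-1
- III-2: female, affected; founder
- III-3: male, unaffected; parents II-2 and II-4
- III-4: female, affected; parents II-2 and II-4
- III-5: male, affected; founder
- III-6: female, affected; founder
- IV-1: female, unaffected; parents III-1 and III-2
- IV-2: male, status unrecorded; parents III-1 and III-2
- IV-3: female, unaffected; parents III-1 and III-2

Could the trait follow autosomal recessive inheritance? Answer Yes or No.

No

Under autosomal recessive, III-3 (unaffected, male) cannot arise from II-2 (affected) × II-4 (affected).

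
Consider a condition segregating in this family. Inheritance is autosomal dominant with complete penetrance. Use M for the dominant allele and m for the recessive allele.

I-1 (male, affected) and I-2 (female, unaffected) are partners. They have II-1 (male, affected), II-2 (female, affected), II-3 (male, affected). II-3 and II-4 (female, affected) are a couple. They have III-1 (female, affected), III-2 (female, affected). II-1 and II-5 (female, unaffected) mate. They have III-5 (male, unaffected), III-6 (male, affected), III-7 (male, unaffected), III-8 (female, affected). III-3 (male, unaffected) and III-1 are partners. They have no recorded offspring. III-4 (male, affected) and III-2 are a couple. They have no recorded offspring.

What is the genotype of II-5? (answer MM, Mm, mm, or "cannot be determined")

II-5 is unaffected, so II-5 is mm.

mm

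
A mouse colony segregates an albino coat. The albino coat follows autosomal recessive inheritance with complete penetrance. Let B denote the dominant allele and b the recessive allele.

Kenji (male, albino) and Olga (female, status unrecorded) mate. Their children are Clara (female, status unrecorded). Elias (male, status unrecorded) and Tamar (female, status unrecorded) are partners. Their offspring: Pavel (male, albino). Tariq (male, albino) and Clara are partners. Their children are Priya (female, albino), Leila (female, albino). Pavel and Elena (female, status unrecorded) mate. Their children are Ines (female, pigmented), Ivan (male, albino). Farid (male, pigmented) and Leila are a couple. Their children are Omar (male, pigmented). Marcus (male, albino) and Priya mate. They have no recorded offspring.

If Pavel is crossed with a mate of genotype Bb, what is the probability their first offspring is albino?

Pavel is albino, so Pavel is bb.
The cross gives 1/2 Bb : 1/2 bb, so P(offspring is albino) = 1/2.

1/2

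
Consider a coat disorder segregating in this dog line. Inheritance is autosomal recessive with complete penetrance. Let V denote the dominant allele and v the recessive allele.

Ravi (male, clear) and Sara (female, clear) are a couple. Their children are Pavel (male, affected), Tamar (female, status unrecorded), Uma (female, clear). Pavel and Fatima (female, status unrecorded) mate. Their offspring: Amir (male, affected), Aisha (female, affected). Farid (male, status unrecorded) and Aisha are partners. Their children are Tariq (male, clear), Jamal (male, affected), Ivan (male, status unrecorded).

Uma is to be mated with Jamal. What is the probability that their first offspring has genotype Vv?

2/3

Ravi is clear so carries V and passed v to Pavel (vv), so Ravi is Vv.
Sara is clear so carries V and passed v to Pavel (vv), so Sara is Vv.
Uma is a clear offspring of Ravi (Vv) × Sara (Vv), whose cross gives 1/4 VV : 1/2 Vv : 1/4 vv; conditioning on being clear, Uma is VV with probability 1/3, Vv with probability 2/3.
Jamal is affected, so Jamal is vv.
Summing over parental genotype combinations, P(offspring has genotype Vv) = 1/3·1 + 2/3·1/2 = 2/3.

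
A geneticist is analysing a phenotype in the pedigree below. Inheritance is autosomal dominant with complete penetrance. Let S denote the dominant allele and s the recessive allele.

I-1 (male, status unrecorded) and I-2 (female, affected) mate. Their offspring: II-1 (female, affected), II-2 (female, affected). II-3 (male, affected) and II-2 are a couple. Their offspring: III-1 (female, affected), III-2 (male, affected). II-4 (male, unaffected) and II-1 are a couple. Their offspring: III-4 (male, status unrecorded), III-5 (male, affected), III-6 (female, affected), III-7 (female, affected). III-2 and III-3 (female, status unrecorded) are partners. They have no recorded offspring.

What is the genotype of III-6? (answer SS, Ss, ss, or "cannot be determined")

Ss

From phenotype alone, III-6 is SS or Ss.
III-6 is affected so carries S and received s from II-4 (ss), so III-6 is Ss.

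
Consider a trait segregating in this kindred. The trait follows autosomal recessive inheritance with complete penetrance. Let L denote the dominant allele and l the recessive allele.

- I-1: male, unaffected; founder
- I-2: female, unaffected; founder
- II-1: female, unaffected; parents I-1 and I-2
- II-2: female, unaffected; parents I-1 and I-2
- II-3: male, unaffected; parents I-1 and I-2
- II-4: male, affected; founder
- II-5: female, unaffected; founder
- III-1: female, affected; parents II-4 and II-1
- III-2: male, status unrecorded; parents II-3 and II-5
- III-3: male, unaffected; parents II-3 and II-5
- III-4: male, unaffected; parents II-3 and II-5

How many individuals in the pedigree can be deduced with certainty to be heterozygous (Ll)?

1

Obligate heterozygotes: II-1 is unaffected so carries L and passed l to III-1 (ll), so II-1 is Ll.
Every other individual is either homozygous by phenotype or has at least one consistent homozygous assignment, so the count is 1.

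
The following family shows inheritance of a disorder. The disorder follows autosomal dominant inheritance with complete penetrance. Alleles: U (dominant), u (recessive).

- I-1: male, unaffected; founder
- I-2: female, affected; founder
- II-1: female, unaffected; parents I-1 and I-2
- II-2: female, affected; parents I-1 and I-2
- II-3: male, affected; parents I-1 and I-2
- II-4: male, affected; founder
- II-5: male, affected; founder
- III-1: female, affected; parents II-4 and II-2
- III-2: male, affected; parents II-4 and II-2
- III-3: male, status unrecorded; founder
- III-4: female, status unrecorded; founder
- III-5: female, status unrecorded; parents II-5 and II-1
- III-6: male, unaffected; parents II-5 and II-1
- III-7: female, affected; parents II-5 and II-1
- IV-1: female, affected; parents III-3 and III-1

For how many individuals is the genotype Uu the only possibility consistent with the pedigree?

5

Obligate heterozygotes: I-2 is affected so carries U and passed u to II-1 (uu), so I-2 is Uu; II-2 is affected so carries U and received u from I-1 (uu), so II-2 is Uu; II-3 is affected so carries U and received u from I-1 (uu), so II-3 is Uu; II-5 is affected so carries U and passed u to III-6 (uu), so II-5 is Uu; III-7 is affected so carries U and received u from II-1 (uu), so III-7 is Uu.
Every other individual is either homozygous by phenotype or has at least one consistent homozygous assignment, so the count is 5.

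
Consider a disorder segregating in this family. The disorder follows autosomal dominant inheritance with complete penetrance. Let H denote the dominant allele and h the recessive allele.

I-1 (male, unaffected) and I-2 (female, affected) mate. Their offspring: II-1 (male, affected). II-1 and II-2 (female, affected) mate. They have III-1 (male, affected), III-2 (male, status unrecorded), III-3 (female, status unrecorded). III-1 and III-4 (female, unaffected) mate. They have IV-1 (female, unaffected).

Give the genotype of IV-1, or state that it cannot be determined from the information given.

hh

IV-1 is unaffected, so IV-1 is hh.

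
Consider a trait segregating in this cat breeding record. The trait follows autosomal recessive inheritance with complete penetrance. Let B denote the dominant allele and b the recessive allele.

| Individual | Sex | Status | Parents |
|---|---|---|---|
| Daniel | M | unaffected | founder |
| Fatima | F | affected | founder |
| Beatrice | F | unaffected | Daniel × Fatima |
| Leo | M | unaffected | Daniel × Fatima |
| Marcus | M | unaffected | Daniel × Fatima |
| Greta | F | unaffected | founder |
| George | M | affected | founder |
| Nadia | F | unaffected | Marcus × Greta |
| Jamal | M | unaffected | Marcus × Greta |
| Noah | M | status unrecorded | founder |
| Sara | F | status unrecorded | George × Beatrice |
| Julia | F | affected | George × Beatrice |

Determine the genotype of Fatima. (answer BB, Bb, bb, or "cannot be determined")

bb

Fatima is affected, so Fatima is bb.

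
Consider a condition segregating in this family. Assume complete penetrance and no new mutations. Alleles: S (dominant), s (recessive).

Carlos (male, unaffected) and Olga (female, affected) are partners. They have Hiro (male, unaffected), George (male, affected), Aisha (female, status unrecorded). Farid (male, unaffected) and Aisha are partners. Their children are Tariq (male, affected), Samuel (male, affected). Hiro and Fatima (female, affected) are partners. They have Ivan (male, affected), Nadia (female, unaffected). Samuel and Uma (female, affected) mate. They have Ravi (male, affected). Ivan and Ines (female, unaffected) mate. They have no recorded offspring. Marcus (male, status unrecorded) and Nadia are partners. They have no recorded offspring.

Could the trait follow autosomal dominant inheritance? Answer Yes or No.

A consistent assignment under autosomal dominant exists: Carlos ss, Olga Ss, Hiro ss, George Ss, Aisha Ss, Farid ss, Fatima Ss, Tariq Ss, Samuel Ss, Uma SS, Ivan Ss, Nadia ss, Ines ss, Marcus SS, Ravi SS.
In this assignment every recorded phenotype matches its genotype and every non-founder's genotype is obtainable from its parents' genotypes, so the pedigree is consistent.

Yes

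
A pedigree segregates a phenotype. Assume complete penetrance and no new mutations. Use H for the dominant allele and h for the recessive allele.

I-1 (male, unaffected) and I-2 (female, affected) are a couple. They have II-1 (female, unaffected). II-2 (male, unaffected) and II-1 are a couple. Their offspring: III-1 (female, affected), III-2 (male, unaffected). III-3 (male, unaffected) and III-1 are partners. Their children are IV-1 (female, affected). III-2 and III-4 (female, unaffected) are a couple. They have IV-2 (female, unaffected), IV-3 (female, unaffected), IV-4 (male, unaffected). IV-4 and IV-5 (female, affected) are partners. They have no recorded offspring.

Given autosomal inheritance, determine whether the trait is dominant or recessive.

recessive

II-2 and II-1 are both unaffected yet have an affected child III-1. Under dominance, an affected child requires at least one affected parent, so the trait cannot be dominant.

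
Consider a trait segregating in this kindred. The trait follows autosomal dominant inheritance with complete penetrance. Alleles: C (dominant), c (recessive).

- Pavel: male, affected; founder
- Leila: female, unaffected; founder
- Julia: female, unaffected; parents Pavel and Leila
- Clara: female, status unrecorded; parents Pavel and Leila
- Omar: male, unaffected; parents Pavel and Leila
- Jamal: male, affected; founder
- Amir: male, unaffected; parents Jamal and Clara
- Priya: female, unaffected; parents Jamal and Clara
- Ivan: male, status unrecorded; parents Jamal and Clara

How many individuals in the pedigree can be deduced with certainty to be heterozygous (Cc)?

Obligate heterozygotes: Pavel is affected so carries C and passed c to Julia (cc), so Pavel is Cc; Jamal is affected so carries C and passed c to Amir (cc), so Jamal is Cc.
Every other individual is either homozygous by phenotype or has at least one consistent homozygous assignment, so the count is 2.

2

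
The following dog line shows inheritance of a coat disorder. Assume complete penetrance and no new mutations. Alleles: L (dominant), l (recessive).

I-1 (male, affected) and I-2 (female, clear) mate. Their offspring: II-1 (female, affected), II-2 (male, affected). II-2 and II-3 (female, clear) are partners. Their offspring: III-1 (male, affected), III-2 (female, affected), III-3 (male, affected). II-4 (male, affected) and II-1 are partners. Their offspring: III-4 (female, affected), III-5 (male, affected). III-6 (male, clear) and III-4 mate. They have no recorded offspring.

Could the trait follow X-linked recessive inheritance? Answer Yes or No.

Yes

A consistent assignment under X-linked recessive exists: I-1 X^l Y, I-2 X^L X^l, II-1 X^l X^l, II-2 X^l Y, II-3 X^L X^l, II-4 X^l Y, III-1 X^l Y, III-2 X^l X^l, III-3 X^l Y, III-4 X^l X^l, III-5 X^l Y, III-6 X^L Y.
In this assignment every recorded phenotype matches its genotype and every non-founder's genotype is obtainable from its parents' genotypes, so the pedigree is consistent.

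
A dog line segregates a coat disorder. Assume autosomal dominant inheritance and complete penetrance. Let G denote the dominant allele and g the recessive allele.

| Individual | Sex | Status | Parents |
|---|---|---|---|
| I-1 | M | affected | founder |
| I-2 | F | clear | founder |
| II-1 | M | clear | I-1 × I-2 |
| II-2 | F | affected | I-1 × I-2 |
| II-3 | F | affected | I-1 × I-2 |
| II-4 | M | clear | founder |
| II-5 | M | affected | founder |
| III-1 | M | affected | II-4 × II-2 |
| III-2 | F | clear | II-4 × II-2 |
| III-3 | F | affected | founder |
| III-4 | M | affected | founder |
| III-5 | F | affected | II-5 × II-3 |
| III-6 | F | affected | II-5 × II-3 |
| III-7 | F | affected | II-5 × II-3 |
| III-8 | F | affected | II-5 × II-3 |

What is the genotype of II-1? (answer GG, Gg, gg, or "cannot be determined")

II-1 is clear, so II-1 is gg.

gg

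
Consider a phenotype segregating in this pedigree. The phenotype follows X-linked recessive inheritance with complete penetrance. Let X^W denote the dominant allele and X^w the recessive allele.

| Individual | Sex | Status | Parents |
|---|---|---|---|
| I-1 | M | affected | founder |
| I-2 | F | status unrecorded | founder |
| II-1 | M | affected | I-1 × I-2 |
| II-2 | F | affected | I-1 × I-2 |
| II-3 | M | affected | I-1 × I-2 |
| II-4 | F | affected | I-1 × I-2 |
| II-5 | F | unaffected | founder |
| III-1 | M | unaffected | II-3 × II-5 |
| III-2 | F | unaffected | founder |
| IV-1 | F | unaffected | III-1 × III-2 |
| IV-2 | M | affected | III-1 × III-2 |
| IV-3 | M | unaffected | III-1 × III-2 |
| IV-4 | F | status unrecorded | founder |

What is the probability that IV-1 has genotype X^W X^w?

III-1 is unaffected, so III-1 is X^W Y.
III-2 is unaffected so carries W and passed w to IV-2 (X^w Y), so III-2 is X^W X^w.
Their cross gives offspring ratios 1/2 X^W X^W : 1/2 X^W X^w. Conditioning on IV-1 being unaffected, P(X^W X^w) = 1/2 / 1 = 1/2.

1/2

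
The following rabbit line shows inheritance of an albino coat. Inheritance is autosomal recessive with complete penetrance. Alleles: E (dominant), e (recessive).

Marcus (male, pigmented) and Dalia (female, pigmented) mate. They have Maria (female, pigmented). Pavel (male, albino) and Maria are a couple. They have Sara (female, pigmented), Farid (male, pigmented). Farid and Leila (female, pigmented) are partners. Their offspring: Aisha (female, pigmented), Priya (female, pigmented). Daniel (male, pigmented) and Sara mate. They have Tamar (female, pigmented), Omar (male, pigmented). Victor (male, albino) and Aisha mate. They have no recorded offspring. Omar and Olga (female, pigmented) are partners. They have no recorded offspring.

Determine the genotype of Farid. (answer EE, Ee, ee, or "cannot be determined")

From phenotype alone, Farid is EE or Ee.
Farid is pigmented so carries E and received e from Pavel (ee), so Farid is Ee.

Ee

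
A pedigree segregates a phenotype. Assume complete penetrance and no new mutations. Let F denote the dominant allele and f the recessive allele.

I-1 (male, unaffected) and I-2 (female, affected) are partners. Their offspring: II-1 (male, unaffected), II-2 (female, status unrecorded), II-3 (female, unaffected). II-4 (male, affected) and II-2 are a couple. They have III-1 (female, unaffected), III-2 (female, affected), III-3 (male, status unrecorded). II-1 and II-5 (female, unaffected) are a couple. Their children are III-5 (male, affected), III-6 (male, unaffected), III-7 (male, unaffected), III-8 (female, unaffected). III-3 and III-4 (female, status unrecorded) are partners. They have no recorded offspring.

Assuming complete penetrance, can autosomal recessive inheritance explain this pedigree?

A consistent assignment under autosomal recessive exists: I-1 FF, I-2 ff, II-1 Ff, II-2 Ff, II-3 Ff, II-4 ff, II-5 Ff, III-1 Ff, III-2 ff, III-3 Ff, III-4 FF, III-5 ff, III-6 FF, III-7 FF, III-8 FF.
In this assignment every recorded phenotype matches its genotype and every non-founder's genotype is obtainable from its parents' genotypes, so the pedigree is consistent.

Yes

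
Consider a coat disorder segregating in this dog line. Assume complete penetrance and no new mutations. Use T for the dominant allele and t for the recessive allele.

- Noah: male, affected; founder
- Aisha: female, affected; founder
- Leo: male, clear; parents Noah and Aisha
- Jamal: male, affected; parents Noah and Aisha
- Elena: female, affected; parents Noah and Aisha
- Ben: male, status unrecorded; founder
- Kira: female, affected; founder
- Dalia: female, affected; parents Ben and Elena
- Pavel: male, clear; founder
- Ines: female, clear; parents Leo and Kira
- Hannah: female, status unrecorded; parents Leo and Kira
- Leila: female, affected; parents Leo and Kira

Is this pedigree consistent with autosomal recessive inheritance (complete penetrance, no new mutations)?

Under autosomal recessive, Leo (clear, male) cannot arise from Noah (affected) × Aisha (affected).

No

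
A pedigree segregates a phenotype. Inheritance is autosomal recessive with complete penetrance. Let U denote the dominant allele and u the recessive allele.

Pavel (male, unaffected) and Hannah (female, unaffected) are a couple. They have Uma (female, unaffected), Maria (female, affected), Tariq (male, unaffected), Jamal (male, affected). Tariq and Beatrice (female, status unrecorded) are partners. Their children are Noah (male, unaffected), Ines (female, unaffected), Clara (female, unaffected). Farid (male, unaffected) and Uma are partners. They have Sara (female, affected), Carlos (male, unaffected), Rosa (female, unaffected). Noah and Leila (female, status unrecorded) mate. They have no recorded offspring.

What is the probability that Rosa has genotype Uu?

Farid is unaffected so carries U and passed u to Sara (uu), so Farid is Uu.
Uma is unaffected so carries U and passed u to Sara (uu), so Uma is Uu.
Their cross gives offspring ratios 1/4 UU : 1/2 Uu : 1/4 uu. Conditioning on Rosa being unaffected, P(Uu) = 1/2 / 3/4 = 2/3.

2/3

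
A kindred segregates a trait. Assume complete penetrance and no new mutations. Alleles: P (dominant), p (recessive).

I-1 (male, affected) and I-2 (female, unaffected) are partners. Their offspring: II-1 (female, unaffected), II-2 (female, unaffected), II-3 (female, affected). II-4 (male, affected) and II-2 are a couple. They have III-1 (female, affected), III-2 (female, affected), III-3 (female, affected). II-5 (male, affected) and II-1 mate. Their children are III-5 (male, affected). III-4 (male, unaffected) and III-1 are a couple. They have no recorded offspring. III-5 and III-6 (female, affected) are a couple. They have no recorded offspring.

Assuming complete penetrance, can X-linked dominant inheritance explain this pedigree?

Under X-linked dominant, II-1 (unaffected, female) cannot arise from I-1 (affected) × I-2 (unaffected).

No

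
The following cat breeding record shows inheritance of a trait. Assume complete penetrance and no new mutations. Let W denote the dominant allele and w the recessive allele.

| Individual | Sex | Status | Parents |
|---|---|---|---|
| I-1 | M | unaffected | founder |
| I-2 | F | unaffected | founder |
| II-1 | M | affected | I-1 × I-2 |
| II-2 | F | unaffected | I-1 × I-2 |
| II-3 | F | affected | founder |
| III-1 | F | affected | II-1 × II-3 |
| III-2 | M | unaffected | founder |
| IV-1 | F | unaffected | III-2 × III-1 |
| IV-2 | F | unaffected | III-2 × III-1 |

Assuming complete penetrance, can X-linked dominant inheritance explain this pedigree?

No

Under X-linked dominant, II-1 (affected, male) cannot arise from I-1 (unaffected) × I-2 (unaffected).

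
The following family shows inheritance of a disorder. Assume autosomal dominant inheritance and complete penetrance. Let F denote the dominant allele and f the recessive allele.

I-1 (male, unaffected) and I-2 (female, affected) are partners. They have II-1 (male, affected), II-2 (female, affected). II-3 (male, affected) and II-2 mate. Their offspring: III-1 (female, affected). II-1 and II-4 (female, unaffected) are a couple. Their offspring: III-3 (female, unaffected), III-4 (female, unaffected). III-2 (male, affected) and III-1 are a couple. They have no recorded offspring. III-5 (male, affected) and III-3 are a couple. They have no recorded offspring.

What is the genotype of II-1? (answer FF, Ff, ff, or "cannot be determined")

From phenotype alone, II-1 is FF or Ff.
II-1 is affected so carries F and received f from I-1 (ff), so II-1 is Ff.

Ff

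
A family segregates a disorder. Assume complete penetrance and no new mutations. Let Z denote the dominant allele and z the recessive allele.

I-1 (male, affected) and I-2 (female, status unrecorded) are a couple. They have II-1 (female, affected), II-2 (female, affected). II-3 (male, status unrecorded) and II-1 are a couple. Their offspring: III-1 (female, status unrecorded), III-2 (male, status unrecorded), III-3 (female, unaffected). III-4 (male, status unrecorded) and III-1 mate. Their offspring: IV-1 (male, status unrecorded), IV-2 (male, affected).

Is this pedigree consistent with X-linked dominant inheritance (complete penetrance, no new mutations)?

Yes

A consistent assignment under X-linked dominant exists: I-1 X^Z Y, I-2 X^Z X^z, II-1 X^Z X^z, II-2 X^Z X^Z, II-3 X^z Y, III-1 X^Z X^z, III-2 X^Z Y, III-3 X^z X^z, III-4 X^Z Y, IV-1 X^Z Y, IV-2 X^Z Y.
In this assignment every recorded phenotype matches its genotype and every non-founder's genotype is obtainable from its parents' genotypes, so the pedigree is consistent.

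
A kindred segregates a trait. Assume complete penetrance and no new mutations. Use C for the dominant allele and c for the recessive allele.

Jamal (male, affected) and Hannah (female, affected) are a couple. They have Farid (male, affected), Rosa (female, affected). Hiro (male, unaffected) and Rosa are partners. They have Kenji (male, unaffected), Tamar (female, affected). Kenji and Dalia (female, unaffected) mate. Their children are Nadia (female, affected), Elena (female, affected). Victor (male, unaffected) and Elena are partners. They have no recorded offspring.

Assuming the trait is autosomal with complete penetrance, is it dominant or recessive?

Kenji and Dalia are both unaffected yet have an affected child Nadia. Under dominance, an affected child requires at least one affected parent, so the trait cannot be dominant.

recessive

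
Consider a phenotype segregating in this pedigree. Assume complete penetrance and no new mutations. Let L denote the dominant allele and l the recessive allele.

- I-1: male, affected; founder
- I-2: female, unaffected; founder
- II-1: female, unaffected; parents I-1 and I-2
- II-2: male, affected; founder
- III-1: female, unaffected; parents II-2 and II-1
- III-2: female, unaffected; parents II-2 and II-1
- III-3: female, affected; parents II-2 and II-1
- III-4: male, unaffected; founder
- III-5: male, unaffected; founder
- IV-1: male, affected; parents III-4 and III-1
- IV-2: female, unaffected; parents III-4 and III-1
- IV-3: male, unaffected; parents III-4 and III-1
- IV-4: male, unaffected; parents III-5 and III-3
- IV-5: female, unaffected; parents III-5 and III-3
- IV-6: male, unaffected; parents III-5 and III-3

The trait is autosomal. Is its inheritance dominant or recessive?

III-4 and III-1 are both unaffected yet have an affected child IV-1. Under dominance, an affected child requires at least one affected parent, so the trait cannot be dominant.

recessive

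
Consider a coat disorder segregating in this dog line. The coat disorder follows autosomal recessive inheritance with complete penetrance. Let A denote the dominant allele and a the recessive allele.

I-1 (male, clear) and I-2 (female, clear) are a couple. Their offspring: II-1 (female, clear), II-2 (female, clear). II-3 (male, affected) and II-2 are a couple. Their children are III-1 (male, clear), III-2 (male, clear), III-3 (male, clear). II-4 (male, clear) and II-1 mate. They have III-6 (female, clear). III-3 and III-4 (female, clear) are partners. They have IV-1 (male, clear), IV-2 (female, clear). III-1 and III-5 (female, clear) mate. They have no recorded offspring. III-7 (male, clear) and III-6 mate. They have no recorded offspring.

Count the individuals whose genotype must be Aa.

Obligate heterozygotes: III-1 is clear so carries A and received a from II-3 (aa), so III-1 is Aa; III-2 is clear so carries A and received a from II-3 (aa), so III-2 is Aa; III-3 is clear so carries A and received a from II-3 (aa), so III-3 is Aa.
Every other individual is either homozygous by phenotype or has at least one consistent homozygous assignment, so the count is 3.

3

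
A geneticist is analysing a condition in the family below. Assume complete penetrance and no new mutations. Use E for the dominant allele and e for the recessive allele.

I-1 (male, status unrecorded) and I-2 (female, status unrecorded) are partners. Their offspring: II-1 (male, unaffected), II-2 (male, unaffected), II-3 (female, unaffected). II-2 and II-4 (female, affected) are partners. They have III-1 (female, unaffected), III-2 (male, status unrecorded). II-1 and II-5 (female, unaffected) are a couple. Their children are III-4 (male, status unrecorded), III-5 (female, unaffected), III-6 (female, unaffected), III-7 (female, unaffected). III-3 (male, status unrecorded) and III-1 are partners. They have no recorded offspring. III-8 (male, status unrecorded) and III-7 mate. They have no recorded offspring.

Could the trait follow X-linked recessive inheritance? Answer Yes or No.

Yes

A consistent assignment under X-linked recessive exists: I-1 X^E Y, I-2 X^E X^E, II-1 X^E Y, II-2 X^E Y, II-3 X^E X^E, II-4 X^e X^e, II-5 X^E X^E, III-1 X^E X^e, III-2 X^e Y, III-3 X^E Y, III-4 X^E Y, III-5 X^E X^E, III-6 X^E X^E, III-7 X^E X^E, III-8 X^E Y.
In this assignment every recorded phenotype matches its genotype and every non-founder's genotype is obtainable from its parents' genotypes, so the pedigree is consistent.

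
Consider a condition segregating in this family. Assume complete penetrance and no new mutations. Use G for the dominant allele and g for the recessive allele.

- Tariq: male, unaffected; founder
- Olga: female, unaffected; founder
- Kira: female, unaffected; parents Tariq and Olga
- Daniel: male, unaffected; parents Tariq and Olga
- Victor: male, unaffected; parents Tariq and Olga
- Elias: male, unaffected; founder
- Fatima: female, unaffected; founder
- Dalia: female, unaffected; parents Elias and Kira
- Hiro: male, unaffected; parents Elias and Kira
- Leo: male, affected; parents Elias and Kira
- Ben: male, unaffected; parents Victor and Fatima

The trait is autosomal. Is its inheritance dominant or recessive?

Elias and Kira are both unaffected yet have an affected child Leo. Under dominance, an affected child requires at least one affected parent, so the trait cannot be dominant.

recessive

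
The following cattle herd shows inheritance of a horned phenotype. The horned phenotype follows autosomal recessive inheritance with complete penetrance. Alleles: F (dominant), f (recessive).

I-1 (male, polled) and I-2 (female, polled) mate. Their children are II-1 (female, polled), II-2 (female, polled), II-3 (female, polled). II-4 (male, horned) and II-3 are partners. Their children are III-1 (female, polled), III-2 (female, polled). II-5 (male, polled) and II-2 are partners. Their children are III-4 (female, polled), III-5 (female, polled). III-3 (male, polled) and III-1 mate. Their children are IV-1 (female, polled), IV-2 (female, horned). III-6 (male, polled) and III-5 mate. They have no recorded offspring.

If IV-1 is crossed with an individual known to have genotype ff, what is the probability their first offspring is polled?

2/3

III-3 is polled so carries F and passed f to IV-2 (ff), so III-3 is Ff.
III-1 is polled so carries F and received f from II-4 (ff), so III-1 is Ff.
IV-1 is a polled offspring of III-3 (Ff) × III-1 (Ff), whose cross gives 1/4 FF : 1/2 Ff : 1/4 ff; conditioning on being polled, IV-1 is FF with probability 1/3, Ff with probability 2/3.
Summing over parental genotype combinations, P(offspring is polled) = 1/3·1 + 2/3·1/2 = 2/3.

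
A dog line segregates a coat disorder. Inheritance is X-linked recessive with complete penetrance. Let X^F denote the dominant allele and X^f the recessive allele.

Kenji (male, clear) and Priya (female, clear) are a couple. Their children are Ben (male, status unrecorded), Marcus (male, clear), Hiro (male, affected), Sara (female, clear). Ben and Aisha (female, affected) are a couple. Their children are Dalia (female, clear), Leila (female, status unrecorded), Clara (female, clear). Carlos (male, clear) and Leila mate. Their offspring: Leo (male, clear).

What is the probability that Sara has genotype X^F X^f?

1/2

Kenji is clear, so Kenji is X^F Y.
Priya is clear so carries F and passed f to Hiro (X^f Y), so Priya is X^F X^f.
Their cross gives offspring ratios 1/2 X^F X^F : 1/2 X^F X^f. Conditioning on Sara being clear, P(X^F X^f) = 1/2 / 1 = 1/2.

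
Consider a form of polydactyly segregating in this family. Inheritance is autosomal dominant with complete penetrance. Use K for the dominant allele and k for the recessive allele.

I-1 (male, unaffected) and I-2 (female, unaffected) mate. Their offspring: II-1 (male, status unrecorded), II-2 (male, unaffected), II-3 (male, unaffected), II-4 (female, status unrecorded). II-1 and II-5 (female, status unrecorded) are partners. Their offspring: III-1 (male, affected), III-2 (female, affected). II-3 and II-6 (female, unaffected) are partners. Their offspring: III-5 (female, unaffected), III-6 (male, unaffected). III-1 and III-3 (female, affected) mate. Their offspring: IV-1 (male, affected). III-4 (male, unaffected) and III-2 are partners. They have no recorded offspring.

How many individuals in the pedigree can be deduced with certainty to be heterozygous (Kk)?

Obligate heterozygotes: III-1 is affected so carries K and received k from II-1 (kk), so III-1 is Kk; III-2 is affected so carries K and received k from II-1 (kk), so III-2 is Kk.
Every other individual is either homozygous by phenotype or has at least one consistent homozygous assignment, so the count is 2.

2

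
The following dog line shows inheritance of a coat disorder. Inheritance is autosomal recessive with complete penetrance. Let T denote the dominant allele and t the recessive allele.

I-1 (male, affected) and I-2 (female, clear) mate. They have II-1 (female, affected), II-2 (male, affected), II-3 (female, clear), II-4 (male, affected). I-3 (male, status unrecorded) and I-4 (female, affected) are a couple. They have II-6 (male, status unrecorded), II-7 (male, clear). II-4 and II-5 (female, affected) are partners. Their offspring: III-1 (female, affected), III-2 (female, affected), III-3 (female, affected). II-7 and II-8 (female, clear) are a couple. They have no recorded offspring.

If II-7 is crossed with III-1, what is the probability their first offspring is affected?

1/2

II-7 is clear so carries T and received t from I-4 (tt), so II-7 is Tt.
III-1 is affected, so III-1 is tt.
The cross gives 1/2 Tt : 1/2 tt, so P(offspring is affected) = 1/2.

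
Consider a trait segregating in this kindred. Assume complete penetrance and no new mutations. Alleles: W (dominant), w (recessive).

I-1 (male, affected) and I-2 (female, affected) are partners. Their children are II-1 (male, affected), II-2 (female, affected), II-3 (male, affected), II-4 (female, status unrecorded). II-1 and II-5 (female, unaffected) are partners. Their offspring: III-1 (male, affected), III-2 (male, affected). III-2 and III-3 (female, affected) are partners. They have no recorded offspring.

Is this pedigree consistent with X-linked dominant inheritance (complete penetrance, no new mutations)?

No

Under X-linked dominant, III-1 (affected, male) cannot arise from II-1 (affected) × II-5 (unaffected).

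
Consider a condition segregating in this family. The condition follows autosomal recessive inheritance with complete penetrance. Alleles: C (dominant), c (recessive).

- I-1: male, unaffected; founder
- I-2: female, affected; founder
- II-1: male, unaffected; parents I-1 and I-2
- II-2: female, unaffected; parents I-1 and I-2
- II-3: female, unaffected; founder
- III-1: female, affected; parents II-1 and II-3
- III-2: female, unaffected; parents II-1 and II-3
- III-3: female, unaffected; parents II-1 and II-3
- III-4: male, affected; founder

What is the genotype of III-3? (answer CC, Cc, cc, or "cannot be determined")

III-3's phenotype allows CC or Cc, and no parent or child forces a single allele at both positions; consistent genotype assignments exist with III-3 as CC or Cc.

cannot be determined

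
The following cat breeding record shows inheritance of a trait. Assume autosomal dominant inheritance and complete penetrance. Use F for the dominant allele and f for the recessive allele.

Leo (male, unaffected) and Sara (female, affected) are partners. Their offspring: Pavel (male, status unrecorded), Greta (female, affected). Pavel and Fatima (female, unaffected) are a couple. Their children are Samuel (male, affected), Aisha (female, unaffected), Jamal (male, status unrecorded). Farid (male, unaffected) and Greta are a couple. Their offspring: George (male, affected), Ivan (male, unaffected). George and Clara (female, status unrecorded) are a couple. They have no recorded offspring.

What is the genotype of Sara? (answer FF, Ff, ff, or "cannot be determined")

cannot be determined

Sara's phenotype allows FF or Ff, and no parent or child forces a single allele at both positions; consistent genotype assignments exist with Sara as FF or Ff.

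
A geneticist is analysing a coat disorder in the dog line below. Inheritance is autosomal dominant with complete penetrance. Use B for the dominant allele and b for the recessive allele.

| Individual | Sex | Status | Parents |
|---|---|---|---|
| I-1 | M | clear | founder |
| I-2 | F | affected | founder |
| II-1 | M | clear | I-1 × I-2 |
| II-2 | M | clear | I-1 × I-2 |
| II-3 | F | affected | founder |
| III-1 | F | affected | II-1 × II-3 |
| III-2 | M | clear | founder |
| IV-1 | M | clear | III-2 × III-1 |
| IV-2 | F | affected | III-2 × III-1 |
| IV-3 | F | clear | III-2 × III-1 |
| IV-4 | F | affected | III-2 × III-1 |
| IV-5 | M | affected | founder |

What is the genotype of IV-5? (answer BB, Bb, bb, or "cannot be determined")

cannot be determined

IV-5's phenotype allows BB or Bb, and no parent or child forces a single allele at both positions; consistent genotype assignments exist with IV-5 as BB or Bb.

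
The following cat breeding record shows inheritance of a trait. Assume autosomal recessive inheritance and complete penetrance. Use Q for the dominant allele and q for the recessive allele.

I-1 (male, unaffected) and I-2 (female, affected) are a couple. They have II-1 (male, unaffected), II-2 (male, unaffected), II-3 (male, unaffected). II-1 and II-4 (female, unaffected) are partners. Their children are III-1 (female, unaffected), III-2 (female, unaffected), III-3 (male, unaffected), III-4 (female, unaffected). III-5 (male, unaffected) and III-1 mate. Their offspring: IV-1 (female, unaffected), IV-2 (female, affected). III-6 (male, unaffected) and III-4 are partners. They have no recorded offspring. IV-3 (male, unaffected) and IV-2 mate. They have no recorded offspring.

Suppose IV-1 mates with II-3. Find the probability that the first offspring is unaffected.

III-5 is unaffected so carries Q and passed q to IV-2 (qq), so III-5 is Qq.
III-1 is unaffected so carries Q and passed q to IV-2 (qq), so III-1 is Qq.
IV-1 is an unaffected offspring of III-5 (Qq) × III-1 (Qq), whose cross gives 1/4 QQ : 1/2 Qq : 1/4 qq; conditioning on being unaffected, IV-1 is QQ with probability 1/3, Qq with probability 2/3.
II-3 is unaffected so carries Q and received q from I-2 (qq), so II-3 is Qq.
Summing over parental genotype combinations, P(offspring is unaffected) = 1/3·1 + 2/3·3/4 = 5/6.

5/6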